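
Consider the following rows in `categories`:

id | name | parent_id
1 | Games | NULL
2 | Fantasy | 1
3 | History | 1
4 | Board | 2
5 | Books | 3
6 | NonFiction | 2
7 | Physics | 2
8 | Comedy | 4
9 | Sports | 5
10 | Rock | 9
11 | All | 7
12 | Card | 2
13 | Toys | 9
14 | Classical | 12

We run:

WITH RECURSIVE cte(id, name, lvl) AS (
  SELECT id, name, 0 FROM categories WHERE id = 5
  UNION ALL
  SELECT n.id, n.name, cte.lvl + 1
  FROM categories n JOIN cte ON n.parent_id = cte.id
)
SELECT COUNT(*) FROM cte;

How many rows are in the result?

Base: id=5 (Books) at lvl 0.
Iteration 1: rows with parent_id in {5} -> Sports (id 9, lvl 1).
Iteration 2: rows with parent_id in {9} -> Rock (id 10, lvl 2), Toys (id 13, lvl 2).
Iteration 3: no rows with parent_id in {10,13}; recursion stops.
Total rows emitted: 4.

4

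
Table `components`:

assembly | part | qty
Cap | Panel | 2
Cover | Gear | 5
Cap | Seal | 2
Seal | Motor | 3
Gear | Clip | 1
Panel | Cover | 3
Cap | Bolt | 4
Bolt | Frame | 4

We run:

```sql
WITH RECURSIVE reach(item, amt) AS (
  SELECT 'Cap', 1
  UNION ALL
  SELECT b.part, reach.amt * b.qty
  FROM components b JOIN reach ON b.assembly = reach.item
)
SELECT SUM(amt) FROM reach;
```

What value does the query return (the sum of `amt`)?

Base: (Cap, amt=1).
Iteration 1: components of {Cap} -> Bolt = 1*4 = 4, Panel = 1*2 = 2, Seal = 1*2 = 2.
Iteration 2: components of {Bolt,Panel,Seal} -> Cover = 2*3 = 6, Frame = 4*4 = 16, Motor = 2*3 = 6.
Iteration 3: components of {Cover,Frame,Motor} -> Gear = 6*5 = 30.
Iteration 4: components of {Gear} -> Clip = 30*1 = 30.
Iteration 5: no further components; recursion stops.
SUM(amt) = 1 + 2 + 2 + 4 + 6 + 6 + 16 + 30 + 30 = 97.

97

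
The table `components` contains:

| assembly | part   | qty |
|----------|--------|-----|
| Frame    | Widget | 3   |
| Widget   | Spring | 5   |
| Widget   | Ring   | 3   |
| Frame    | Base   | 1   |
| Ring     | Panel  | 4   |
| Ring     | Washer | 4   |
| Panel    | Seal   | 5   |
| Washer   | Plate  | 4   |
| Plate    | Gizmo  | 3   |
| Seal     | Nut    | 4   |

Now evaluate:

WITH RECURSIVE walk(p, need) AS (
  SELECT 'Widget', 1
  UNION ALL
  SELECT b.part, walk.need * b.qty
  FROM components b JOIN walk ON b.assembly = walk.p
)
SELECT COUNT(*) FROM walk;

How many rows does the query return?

9

Base: (Widget, need=1).
Iteration 1: components of {Widget} -> Ring = 1*3 = 3, Spring = 1*5 = 5.
Iteration 2: components of {Ring,Spring} -> Panel = 3*4 = 12, Washer = 3*4 = 12.
Iteration 3: components of {Panel,Washer} -> Plate = 12*4 = 48, Seal = 12*5 = 60.
Iteration 4: components of {Plate,Seal} -> Gizmo = 48*3 = 144, Nut = 60*4 = 240.
Iteration 5: no further components; recursion stops.
Total rows emitted: 9.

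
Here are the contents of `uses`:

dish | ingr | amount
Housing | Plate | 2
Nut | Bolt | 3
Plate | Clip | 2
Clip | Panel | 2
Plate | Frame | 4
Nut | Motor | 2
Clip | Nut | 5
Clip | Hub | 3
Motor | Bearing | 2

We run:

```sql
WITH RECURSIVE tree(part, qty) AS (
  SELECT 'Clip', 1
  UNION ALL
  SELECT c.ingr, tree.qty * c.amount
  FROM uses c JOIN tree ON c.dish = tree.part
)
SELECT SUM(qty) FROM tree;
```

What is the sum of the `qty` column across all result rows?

56

Base: (Clip, qty=1).
Iteration 1: components of {Clip} -> Hub = 1*3 = 3, Nut = 1*5 = 5, Panel = 1*2 = 2.
Iteration 2: components of {Hub,Nut,Panel} -> Bolt = 5*3 = 15, Motor = 5*2 = 10.
Iteration 3: components of {Bolt,Motor} -> Bearing = 10*2 = 20.
Iteration 4: no further components; recursion stops.
SUM(qty) = 1 + 3 + 5 + 2 + 15 + 10 + 20 = 56.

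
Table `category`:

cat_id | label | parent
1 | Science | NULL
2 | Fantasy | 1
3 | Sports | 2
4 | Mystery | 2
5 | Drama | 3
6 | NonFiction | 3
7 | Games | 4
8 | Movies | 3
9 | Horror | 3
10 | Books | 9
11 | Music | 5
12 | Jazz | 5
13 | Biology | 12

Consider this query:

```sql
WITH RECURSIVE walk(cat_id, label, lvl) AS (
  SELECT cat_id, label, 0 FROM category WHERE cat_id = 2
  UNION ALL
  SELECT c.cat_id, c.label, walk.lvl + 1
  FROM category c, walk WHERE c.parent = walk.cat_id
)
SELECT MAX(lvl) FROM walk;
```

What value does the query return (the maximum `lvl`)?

Base: cat_id=2 (Fantasy) at lvl 0.
Iteration 1: rows with parent in {2} -> Sports (id 3, lvl 1), Mystery (id 4, lvl 1).
Iteration 2: rows with parent in {3,4} -> Drama (id 5, lvl 2), NonFiction (id 6, lvl 2), Games (id 7, lvl 2), Movies (id 8, lvl 2), Horror (id 9, lvl 2).
Iteration 3: rows with parent in {5,6,7,8,9} -> Books (id 10, lvl 3), Music (id 11, lvl 3), Jazz (id 12, lvl 3).
Iteration 4: rows with parent in {10,11,12} -> Biology (id 13, lvl 4).
Iteration 5: no rows with parent in {13}; recursion stops.
lvl values: 0, 1, 1, 2, 2, 2, 2, 2, 3, 3, 3, 4; the maximum is 4.

4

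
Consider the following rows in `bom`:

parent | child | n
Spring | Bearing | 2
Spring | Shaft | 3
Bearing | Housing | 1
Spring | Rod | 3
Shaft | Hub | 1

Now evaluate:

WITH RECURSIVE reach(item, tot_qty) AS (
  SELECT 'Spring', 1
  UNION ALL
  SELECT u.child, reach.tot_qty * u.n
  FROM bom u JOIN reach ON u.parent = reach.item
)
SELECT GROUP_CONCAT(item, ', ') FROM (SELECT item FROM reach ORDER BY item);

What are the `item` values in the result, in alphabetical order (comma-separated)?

Base: (Spring, tot_qty=1).
Iteration 1: components of {Spring} -> Bearing = 1*2 = 2, Rod = 1*3 = 3, Shaft = 1*3 = 3.
Iteration 2: components of {Bearing,Rod,Shaft} -> Housing = 2*1 = 2, Hub = 3*1 = 3.
Iteration 3: no further components; recursion stops.

Bearing, Housing, Hub, Rod, Shaft, Spring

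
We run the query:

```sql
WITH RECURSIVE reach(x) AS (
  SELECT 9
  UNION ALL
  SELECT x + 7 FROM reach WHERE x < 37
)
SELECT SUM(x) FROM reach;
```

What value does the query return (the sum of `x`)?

115

Base: x=9.
Iteration 1: 9 < 37 holds -> x = 9 + 7 = 16.
Iteration 2: 16 < 37 holds -> x = 16 + 7 = 23.
Iteration 3: 23 < 37 holds -> x = 23 + 7 = 30.
Iteration 4: 30 < 37 holds -> x = 30 + 7 = 37.
Iteration 5: 37 < 37 fails; recursion stops.
SUM(x) = 9 + 16 + 23 + 30 + 37 = 115.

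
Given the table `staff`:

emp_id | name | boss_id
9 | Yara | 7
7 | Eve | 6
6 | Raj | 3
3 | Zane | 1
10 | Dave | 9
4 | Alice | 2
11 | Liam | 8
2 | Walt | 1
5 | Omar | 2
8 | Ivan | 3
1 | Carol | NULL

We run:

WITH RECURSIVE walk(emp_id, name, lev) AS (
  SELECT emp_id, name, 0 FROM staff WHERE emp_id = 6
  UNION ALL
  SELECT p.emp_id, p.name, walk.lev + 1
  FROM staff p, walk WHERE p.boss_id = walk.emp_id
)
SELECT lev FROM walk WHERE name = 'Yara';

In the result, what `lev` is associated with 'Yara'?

2

Base: emp_id=6 (Raj) at lev 0.
Iteration 1: rows with boss_id in {6} -> Eve (id 7, lev 1).
Iteration 2: rows with boss_id in {7} -> Yara (id 9, lev 2).
Iteration 3: rows with boss_id in {9} -> Dave (id 10, lev 3).
Iteration 4: no rows with boss_id in {10}; recursion stops.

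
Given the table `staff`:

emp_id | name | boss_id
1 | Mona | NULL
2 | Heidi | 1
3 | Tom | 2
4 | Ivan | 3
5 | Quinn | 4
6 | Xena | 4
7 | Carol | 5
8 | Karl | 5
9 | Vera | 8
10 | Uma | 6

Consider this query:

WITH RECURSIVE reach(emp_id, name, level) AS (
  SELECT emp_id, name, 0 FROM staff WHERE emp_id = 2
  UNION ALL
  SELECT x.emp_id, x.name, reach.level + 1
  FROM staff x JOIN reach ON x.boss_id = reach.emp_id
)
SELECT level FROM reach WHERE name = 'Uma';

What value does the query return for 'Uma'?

Base: emp_id=2 (Heidi) at level 0.
Iteration 1: rows with boss_id in {2} -> Tom (id 3, level 1).
Iteration 2: rows with boss_id in {3} -> Ivan (id 4, level 2).
Iteration 3: rows with boss_id in {4} -> Quinn (id 5, level 3), Xena (id 6, level 3).
Iteration 4: rows with boss_id in {5,6} -> Carol (id 7, level 4), Karl (id 8, level 4), Uma (id 10, level 4).
Iteration 5: rows with boss_id in {7,8,10} -> Vera (id 9, level 5).
Iteration 6: no rows with boss_id in {9}; recursion stops.

4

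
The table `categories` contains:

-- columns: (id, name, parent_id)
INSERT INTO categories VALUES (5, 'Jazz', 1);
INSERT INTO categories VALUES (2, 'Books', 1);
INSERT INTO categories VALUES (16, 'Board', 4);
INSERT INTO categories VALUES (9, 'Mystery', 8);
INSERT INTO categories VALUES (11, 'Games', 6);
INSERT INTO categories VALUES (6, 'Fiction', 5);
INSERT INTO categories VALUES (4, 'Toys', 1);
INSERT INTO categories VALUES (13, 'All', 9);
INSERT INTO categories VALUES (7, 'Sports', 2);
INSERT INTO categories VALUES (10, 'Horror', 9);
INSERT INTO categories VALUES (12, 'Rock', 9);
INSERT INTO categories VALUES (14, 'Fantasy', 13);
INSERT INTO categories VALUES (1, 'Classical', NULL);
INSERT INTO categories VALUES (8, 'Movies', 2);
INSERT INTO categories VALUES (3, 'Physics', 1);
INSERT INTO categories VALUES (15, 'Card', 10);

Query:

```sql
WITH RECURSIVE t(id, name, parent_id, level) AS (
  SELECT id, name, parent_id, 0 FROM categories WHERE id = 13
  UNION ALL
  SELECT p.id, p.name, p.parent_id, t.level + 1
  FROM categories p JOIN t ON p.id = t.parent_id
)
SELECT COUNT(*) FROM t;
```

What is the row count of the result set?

5

Base: id=13 (All), parent_id=9, level 0.
Iteration 1: join on id=9 -> Mystery (id 9, parent_id=8, level 1).
Iteration 2: join on id=8 -> Movies (id 8, parent_id=2, level 2).
Iteration 3: join on id=2 -> Books (id 2, parent_id=1, level 3).
Iteration 4: join on id=1 -> Classical (id 1, parent_id=NULL, level 4).
Iteration 5: parent_id is NULL; no match; recursion stops.
Total rows emitted: 5.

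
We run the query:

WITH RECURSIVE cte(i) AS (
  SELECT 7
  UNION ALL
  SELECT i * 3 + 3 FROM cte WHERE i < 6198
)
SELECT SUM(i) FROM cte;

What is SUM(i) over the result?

27868

Base: i=7.
Iteration 1: 7 < 6198 holds -> i = 7 * 3 + 3 = 24.
Iteration 2: 24 < 6198 holds -> i = 24 * 3 + 3 = 75.
Iteration 3: 75 < 6198 holds -> i = 75 * 3 + 3 = 228.
Iteration 4: 228 < 6198 holds -> i = 228 * 3 + 3 = 687.
Iteration 5: 687 < 6198 holds -> i = 687 * 3 + 3 = 2064.
Iteration 6: 2064 < 6198 holds -> i = 2064 * 3 + 3 = 6195.
Iteration 7: 6195 < 6198 holds -> i = 6195 * 3 + 3 = 18588.
Iteration 8: 18588 < 6198 fails; recursion stops.
SUM(i) = 7 + 24 + 75 + 228 + 687 + 2064 + 6195 + 18588 = 27868.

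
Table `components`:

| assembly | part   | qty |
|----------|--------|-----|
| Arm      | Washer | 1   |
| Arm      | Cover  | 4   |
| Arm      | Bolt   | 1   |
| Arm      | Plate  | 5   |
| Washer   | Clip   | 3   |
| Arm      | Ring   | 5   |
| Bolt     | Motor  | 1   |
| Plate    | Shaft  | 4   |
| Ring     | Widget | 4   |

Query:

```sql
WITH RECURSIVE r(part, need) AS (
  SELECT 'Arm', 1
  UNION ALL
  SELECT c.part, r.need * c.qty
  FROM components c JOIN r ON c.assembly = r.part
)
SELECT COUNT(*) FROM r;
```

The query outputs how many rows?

10

Base: (Arm, need=1).
Iteration 1: components of {Arm} -> Bolt = 1*1 = 1, Cover = 1*4 = 4, Plate = 1*5 = 5, Ring = 1*5 = 5, Washer = 1*1 = 1.
Iteration 2: components of {Bolt,Cover,Plate,Ring,Washer} -> Clip = 1*3 = 3, Motor = 1*1 = 1, Shaft = 5*4 = 20, Widget = 5*4 = 20.
Iteration 3: no further components; recursion stops.
Total rows emitted: 10.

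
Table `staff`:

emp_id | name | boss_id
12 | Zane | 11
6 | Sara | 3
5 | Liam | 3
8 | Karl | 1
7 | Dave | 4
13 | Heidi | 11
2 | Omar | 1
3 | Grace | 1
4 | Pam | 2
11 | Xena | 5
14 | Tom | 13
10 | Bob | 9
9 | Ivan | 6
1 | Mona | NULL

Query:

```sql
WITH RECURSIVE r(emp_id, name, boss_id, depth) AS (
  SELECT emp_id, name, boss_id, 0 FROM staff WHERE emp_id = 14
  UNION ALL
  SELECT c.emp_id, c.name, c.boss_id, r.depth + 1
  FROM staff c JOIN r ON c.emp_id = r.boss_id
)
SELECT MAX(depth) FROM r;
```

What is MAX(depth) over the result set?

Base: emp_id=14 (Tom), boss_id=13, depth 0.
Iteration 1: join on emp_id=13 -> Heidi (id 13, boss_id=11, depth 1).
Iteration 2: join on emp_id=11 -> Xena (id 11, boss_id=5, depth 2).
Iteration 3: join on emp_id=5 -> Liam (id 5, boss_id=3, depth 3).
Iteration 4: join on emp_id=3 -> Grace (id 3, boss_id=1, depth 4).
Iteration 5: join on emp_id=1 -> Mona (id 1, boss_id=NULL, depth 5).
Iteration 6: boss_id is NULL; no match; recursion stops.
depth values: 0, 1, 2, 3, 4, 5; the maximum is 5.

5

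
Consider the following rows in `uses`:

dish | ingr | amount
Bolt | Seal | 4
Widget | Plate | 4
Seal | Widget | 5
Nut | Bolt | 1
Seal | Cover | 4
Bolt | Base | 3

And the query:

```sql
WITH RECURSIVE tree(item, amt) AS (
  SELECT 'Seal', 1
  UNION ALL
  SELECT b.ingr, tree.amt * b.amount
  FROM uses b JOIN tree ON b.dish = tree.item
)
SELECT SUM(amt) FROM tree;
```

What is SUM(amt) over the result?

30

Base: (Seal, amt=1).
Iteration 1: components of {Seal} -> Cover = 1*4 = 4, Widget = 1*5 = 5.
Iteration 2: components of {Cover,Widget} -> Plate = 5*4 = 20.
Iteration 3: no further components; recursion stops.
SUM(amt) = 1 + 5 + 4 + 20 = 30.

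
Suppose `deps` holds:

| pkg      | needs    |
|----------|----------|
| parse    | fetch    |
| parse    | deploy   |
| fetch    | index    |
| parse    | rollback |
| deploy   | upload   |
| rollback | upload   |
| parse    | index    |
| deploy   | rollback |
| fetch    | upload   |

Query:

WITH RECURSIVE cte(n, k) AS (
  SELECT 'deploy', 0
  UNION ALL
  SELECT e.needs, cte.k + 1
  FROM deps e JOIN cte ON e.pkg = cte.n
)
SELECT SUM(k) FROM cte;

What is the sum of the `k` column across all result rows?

4

Base: (deploy, k=0).
Iteration 1: edges from {deploy} -> (rollback, k=1), (upload, k=1).
Iteration 2: edges from {rollback,upload} -> (upload, k=2).
Iteration 3: no outgoing edges from {upload}; recursion stops.
SUM(k) = 0 + 1 + 1 + 2 = 4.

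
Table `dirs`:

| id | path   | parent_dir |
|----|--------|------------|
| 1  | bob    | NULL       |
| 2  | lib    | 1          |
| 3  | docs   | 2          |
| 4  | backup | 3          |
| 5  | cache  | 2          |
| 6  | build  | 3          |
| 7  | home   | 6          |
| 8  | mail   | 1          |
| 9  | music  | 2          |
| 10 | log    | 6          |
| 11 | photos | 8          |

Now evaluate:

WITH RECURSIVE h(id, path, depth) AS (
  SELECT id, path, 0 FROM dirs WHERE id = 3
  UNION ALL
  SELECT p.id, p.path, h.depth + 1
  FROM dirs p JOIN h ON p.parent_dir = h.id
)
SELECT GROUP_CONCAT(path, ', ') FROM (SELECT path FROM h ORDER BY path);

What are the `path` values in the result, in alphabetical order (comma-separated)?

backup, build, docs, home, log

Base: id=3 (docs) at depth 0.
Iteration 1: rows with parent_dir in {3} -> backup (id 4, depth 1), build (id 6, depth 1).
Iteration 2: rows with parent_dir in {4,6} -> home (id 7, depth 2), log (id 10, depth 2).
Iteration 3: no rows with parent_dir in {7,10}; recursion stops.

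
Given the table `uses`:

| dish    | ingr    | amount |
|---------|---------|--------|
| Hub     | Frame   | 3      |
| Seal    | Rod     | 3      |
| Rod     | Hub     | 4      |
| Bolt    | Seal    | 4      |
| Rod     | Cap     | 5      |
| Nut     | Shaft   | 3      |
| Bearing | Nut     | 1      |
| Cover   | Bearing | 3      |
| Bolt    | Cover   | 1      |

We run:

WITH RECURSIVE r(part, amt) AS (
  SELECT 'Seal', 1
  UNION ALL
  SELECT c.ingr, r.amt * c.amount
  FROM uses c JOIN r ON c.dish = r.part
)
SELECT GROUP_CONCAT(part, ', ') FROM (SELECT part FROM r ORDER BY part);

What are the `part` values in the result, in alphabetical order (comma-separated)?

Base: (Seal, amt=1).
Iteration 1: components of {Seal} -> Rod = 1*3 = 3.
Iteration 2: components of {Rod} -> Cap = 3*5 = 15, Hub = 3*4 = 12.
Iteration 3: components of {Cap,Hub} -> Frame = 12*3 = 36.
Iteration 4: no further components; recursion stops.

Cap, Frame, Hub, Rod, Seal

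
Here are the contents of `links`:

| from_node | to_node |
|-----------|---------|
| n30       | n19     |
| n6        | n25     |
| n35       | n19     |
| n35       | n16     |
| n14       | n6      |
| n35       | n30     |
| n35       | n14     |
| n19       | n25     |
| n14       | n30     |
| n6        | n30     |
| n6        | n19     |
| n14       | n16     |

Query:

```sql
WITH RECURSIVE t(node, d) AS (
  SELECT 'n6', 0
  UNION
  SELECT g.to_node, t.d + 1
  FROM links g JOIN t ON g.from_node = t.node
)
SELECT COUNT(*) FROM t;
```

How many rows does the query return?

Base: (n6, d=0).
Iteration 1: edges from {n6} -> (n19, d=1), (n25, d=1), (n30, d=1).
Iteration 2: edges from {n19,n25,n30} -> (n19, d=2), (n25, d=2).
Iteration 3: edges from {n19,n25} -> (n25, d=3).
Iteration 4: no outgoing edges from {n25}; recursion stops.
Total rows emitted: 7.

7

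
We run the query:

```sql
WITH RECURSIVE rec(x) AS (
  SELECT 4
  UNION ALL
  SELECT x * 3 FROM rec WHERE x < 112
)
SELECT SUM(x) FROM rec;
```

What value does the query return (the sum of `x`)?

484

Base: x=4.
Iteration 1: 4 < 112 holds -> x = 4 * 3 = 12.
Iteration 2: 12 < 112 holds -> x = 12 * 3 = 36.
Iteration 3: 36 < 112 holds -> x = 36 * 3 = 108.
Iteration 4: 108 < 112 holds -> x = 108 * 3 = 324.
Iteration 5: 324 < 112 fails; recursion stops.
SUM(x) = 4 + 12 + 36 + 108 + 324 = 484.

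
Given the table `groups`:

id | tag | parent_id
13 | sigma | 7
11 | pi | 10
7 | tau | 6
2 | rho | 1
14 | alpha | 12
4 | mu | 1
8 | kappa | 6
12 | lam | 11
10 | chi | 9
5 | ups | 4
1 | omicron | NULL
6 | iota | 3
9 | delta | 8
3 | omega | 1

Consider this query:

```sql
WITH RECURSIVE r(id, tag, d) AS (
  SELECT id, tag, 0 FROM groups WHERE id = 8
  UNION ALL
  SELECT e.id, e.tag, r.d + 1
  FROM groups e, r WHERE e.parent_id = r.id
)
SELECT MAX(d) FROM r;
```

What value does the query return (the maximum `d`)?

Base: id=8 (kappa) at d 0.
Iteration 1: rows with parent_id in {8} -> delta (id 9, d 1).
Iteration 2: rows with parent_id in {9} -> chi (id 10, d 2).
Iteration 3: rows with parent_id in {10} -> pi (id 11, d 3).
Iteration 4: rows with parent_id in {11} -> lam (id 12, d 4).
Iteration 5: rows with parent_id in {12} -> alpha (id 14, d 5).
Iteration 6: no rows with parent_id in {14}; recursion stops.
d values: 0, 1, 2, 3, 4, 5; the maximum is 5.

5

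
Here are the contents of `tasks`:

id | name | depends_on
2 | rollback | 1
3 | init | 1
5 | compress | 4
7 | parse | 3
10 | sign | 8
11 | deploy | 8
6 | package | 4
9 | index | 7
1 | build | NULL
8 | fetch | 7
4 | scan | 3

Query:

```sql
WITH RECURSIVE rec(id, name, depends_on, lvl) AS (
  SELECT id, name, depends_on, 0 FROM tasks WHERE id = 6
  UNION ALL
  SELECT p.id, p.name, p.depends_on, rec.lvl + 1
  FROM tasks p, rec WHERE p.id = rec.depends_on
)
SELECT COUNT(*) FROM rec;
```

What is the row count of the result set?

Base: id=6 (package), depends_on=4, lvl 0.
Iteration 1: join on id=4 -> scan (id 4, depends_on=3, lvl 1).
Iteration 2: join on id=3 -> init (id 3, depends_on=1, lvl 2).
Iteration 3: join on id=1 -> build (id 1, depends_on=NULL, lvl 3).
Iteration 4: depends_on is NULL; no match; recursion stops.
Total rows emitted: 4.

4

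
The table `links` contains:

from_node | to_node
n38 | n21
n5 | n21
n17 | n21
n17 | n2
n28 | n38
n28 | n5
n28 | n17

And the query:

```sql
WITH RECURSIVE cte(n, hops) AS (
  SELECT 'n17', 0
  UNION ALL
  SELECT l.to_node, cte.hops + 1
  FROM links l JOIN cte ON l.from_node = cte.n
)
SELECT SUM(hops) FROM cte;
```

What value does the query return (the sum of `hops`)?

2

Base: (n17, hops=0).
Iteration 1: edges from {n17} -> (n2, hops=1), (n21, hops=1).
Iteration 2: no outgoing edges from {n2,n21}; recursion stops.
SUM(hops) = 0 + 1 + 1 = 2.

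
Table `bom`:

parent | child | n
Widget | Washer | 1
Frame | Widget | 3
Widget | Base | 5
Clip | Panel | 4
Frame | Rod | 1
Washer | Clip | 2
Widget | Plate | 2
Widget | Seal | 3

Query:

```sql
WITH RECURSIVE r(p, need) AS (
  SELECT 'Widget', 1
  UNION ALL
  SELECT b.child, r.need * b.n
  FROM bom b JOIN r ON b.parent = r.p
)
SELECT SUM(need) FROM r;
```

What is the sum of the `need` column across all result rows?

Base: (Widget, need=1).
Iteration 1: components of {Widget} -> Base = 1*5 = 5, Plate = 1*2 = 2, Seal = 1*3 = 3, Washer = 1*1 = 1.
Iteration 2: components of {Base,Plate,Seal,Washer} -> Clip = 1*2 = 2.
Iteration 3: components of {Clip} -> Panel = 2*4 = 8.
Iteration 4: no further components; recursion stops.
SUM(need) = 1 + 1 + 5 + 3 + 2 + 2 + 8 = 22.

22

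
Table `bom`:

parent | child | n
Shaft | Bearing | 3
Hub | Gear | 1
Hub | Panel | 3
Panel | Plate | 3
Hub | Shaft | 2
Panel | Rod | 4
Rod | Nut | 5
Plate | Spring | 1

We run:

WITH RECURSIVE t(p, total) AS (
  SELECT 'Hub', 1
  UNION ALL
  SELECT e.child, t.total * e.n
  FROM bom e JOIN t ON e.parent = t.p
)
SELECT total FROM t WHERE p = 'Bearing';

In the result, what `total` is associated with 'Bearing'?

6

Base: (Hub, total=1).
Iteration 1: components of {Hub} -> Gear = 1*1 = 1, Panel = 1*3 = 3, Shaft = 1*2 = 2.
Iteration 2: components of {Gear,Panel,Shaft} -> Bearing = 2*3 = 6, Plate = 3*3 = 9, Rod = 3*4 = 12.
Iteration 3: components of {Bearing,Plate,Rod} -> Nut = 12*5 = 60, Spring = 9*1 = 9.
Iteration 4: no further components; recursion stops.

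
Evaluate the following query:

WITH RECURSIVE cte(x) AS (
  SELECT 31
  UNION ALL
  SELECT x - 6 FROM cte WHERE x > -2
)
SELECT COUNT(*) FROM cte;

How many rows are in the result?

Base: x=31.
Iteration 1: 31 > -2 holds -> x = 31 - 6 = 25.
Iteration 2: 25 > -2 holds -> x = 25 - 6 = 19.
Iteration 3: 19 > -2 holds -> x = 19 - 6 = 13.
Iteration 4: 13 > -2 holds -> x = 13 - 6 = 7.
Iteration 5: 7 > -2 holds -> x = 7 - 6 = 1.
Iteration 6: 1 > -2 holds -> x = 1 - 6 = -5.
Iteration 7: -5 > -2 fails; recursion stops.
Total rows emitted: 7.

7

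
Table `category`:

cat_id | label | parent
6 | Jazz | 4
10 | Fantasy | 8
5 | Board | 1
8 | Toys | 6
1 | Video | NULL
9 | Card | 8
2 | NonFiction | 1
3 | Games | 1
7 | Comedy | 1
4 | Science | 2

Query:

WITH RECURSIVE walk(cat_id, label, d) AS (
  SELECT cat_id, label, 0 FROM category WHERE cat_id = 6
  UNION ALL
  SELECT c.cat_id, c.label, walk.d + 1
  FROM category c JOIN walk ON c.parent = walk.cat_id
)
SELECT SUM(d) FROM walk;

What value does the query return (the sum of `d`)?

5

Base: cat_id=6 (Jazz) at d 0.
Iteration 1: rows with parent in {6} -> Toys (id 8, d 1).
Iteration 2: rows with parent in {8} -> Card (id 9, d 2), Fantasy (id 10, d 2).
Iteration 3: no rows with parent in {9,10}; recursion stops.
SUM(d) = 0 + 1 + 2 + 2 = 5.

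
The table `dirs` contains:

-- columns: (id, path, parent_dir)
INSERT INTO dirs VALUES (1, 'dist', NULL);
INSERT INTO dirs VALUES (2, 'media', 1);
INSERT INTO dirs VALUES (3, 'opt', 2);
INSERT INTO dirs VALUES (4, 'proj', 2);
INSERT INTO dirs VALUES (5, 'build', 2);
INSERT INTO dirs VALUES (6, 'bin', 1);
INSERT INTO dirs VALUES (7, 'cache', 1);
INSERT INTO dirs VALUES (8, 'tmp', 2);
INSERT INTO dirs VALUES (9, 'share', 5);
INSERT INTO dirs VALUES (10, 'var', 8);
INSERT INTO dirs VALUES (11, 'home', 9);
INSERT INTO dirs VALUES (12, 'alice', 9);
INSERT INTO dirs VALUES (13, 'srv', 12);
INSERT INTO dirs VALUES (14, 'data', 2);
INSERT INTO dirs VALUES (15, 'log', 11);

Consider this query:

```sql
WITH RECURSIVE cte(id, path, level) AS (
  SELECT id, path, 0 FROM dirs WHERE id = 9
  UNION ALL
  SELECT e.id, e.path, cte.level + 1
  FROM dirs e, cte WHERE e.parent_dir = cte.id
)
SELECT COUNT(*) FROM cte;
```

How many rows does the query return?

Base: id=9 (share) at level 0.
Iteration 1: rows with parent_dir in {9} -> home (id 11, level 1), alice (id 12, level 1).
Iteration 2: rows with parent_dir in {11,12} -> srv (id 13, level 2), log (id 15, level 2).
Iteration 3: no rows with parent_dir in {13,15}; recursion stops.
Total rows emitted: 5.

5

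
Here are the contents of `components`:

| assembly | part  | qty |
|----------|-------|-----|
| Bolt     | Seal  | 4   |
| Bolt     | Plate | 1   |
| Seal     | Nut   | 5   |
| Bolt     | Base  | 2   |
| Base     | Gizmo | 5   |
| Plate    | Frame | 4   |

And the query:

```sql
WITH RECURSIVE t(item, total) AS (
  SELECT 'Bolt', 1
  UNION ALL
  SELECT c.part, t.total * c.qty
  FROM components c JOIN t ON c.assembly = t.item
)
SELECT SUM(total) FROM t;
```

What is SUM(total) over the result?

Base: (Bolt, total=1).
Iteration 1: components of {Bolt} -> Base = 1*2 = 2, Plate = 1*1 = 1, Seal = 1*4 = 4.
Iteration 2: components of {Base,Plate,Seal} -> Frame = 1*4 = 4, Gizmo = 2*5 = 10, Nut = 4*5 = 20.
Iteration 3: no further components; recursion stops.
SUM(total) = 1 + 4 + 1 + 2 + 20 + 4 + 10 = 42.

42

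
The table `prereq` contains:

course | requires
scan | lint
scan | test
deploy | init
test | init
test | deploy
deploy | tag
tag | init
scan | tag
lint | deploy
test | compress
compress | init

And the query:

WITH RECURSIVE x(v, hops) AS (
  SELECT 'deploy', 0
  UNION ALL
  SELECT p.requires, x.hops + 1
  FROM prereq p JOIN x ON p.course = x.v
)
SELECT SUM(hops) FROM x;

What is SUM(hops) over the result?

Base: (deploy, hops=0).
Iteration 1: edges from {deploy} -> (init, hops=1), (tag, hops=1).
Iteration 2: edges from {init,tag} -> (init, hops=2).
Iteration 3: no outgoing edges from {init}; recursion stops.
SUM(hops) = 0 + 1 + 1 + 2 = 4.

4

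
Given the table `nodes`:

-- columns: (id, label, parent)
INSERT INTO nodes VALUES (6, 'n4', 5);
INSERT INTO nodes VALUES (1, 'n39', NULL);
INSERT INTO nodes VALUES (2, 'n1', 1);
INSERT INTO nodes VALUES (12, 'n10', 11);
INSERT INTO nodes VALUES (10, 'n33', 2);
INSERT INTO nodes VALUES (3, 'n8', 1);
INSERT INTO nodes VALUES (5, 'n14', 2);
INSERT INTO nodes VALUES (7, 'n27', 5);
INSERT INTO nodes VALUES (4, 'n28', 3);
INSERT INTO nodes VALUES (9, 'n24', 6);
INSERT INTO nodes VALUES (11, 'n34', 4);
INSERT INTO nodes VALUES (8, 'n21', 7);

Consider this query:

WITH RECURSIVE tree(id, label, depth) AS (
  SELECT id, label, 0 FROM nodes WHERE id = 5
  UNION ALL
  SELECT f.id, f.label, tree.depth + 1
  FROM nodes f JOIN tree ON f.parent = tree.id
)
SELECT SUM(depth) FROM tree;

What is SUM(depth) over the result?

6

Base: id=5 (n14) at depth 0.
Iteration 1: rows with parent in {5} -> n4 (id 6, depth 1), n27 (id 7, depth 1).
Iteration 2: rows with parent in {6,7} -> n21 (id 8, depth 2), n24 (id 9, depth 2).
Iteration 3: no rows with parent in {8,9}; recursion stops.
SUM(depth) = 0 + 1 + 1 + 2 + 2 = 6.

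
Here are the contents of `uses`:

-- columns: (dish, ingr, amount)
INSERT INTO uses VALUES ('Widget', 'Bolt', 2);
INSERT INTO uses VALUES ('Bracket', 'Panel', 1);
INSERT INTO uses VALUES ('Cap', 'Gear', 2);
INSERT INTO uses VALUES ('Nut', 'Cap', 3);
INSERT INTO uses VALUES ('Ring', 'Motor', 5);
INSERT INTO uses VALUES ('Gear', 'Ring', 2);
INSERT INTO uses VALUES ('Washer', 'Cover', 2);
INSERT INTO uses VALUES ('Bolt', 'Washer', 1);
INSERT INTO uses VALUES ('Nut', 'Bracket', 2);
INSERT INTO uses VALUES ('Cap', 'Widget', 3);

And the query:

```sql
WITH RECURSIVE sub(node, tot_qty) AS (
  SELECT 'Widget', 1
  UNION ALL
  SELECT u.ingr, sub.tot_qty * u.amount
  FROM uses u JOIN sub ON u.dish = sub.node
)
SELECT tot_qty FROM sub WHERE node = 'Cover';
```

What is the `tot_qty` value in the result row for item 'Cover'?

Base: (Widget, tot_qty=1).
Iteration 1: components of {Widget} -> Bolt = 1*2 = 2.
Iteration 2: components of {Bolt} -> Washer = 2*1 = 2.
Iteration 3: components of {Washer} -> Cover = 2*2 = 4.
Iteration 4: no further components; recursion stops.

4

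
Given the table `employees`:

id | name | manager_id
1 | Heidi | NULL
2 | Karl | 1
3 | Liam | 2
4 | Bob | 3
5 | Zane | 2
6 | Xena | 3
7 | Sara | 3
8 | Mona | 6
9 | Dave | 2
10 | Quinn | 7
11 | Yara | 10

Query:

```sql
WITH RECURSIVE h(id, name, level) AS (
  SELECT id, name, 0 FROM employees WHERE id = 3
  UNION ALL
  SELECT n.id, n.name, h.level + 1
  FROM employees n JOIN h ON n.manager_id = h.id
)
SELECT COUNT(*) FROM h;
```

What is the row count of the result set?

Base: id=3 (Liam) at level 0.
Iteration 1: rows with manager_id in {3} -> Bob (id 4, level 1), Xena (id 6, level 1), Sara (id 7, level 1).
Iteration 2: rows with manager_id in {4,6,7} -> Mona (id 8, level 2), Quinn (id 10, level 2).
Iteration 3: rows with manager_id in {8,10} -> Yara (id 11, level 3).
Iteration 4: no rows with manager_id in {11}; recursion stops.
Total rows emitted: 7.

7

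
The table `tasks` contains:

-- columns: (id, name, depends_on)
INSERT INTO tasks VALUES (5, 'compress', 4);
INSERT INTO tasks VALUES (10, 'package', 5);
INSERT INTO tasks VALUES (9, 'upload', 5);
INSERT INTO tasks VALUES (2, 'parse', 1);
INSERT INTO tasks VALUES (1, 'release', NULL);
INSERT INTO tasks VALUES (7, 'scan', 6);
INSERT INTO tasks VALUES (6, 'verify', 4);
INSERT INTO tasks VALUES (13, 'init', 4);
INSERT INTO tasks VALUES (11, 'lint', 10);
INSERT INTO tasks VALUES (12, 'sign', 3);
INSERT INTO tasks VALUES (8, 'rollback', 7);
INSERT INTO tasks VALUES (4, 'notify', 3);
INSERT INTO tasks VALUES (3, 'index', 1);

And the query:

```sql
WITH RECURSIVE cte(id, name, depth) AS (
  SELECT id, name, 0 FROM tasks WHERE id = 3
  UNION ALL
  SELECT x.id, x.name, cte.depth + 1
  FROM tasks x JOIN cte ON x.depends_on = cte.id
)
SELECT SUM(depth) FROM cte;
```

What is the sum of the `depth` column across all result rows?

Base: id=3 (index) at depth 0.
Iteration 1: rows with depends_on in {3} -> notify (id 4, depth 1), sign (id 12, depth 1).
Iteration 2: rows with depends_on in {4,12} -> compress (id 5, depth 2), verify (id 6, depth 2), init (id 13, depth 2).
Iteration 3: rows with depends_on in {5,6,13} -> scan (id 7, depth 3), upload (id 9, depth 3), package (id 10, depth 3).
Iteration 4: rows with depends_on in {7,9,10} -> rollback (id 8, depth 4), lint (id 11, depth 4).
Iteration 5: no rows with depends_on in {8,11}; recursion stops.
SUM(depth) = 0 + 1 + 1 + 2 + 2 + 2 + 3 + 3 + 3 + 4 + 4 = 25.

25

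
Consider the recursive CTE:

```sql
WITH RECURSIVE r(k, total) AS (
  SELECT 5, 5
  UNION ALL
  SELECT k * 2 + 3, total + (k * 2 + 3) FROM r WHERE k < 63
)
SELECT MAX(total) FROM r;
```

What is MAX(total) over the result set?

Base: k=5, total=5.
Iteration 1: 5 < 63 holds -> k = 5 * 2 + 3 = 13, total = 5 + 13 = 18.
Iteration 2: 13 < 63 holds -> k = 13 * 2 + 3 = 29, total = 18 + 29 = 47.
Iteration 3: 29 < 63 holds -> k = 29 * 2 + 3 = 61, total = 47 + 61 = 108.
Iteration 4: 61 < 63 holds -> k = 61 * 2 + 3 = 125, total = 108 + 125 = 233.
Iteration 5: 125 < 63 fails; recursion stops.
total values: 5, 18, 47, 108, 233; the maximum is 233.

233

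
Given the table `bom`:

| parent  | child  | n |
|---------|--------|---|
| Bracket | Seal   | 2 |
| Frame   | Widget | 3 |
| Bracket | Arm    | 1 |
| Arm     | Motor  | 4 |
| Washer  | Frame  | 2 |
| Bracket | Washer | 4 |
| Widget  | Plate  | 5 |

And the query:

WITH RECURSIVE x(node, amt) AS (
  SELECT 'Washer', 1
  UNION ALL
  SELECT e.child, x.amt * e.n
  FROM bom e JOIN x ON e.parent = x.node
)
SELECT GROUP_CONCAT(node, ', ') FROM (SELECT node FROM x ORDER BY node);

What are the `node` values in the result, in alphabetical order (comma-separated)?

Base: (Washer, amt=1).
Iteration 1: components of {Washer} -> Frame = 1*2 = 2.
Iteration 2: components of {Frame} -> Widget = 2*3 = 6.
Iteration 3: components of {Widget} -> Plate = 6*5 = 30.
Iteration 4: no further components; recursion stops.

Frame, Plate, Washer, Widget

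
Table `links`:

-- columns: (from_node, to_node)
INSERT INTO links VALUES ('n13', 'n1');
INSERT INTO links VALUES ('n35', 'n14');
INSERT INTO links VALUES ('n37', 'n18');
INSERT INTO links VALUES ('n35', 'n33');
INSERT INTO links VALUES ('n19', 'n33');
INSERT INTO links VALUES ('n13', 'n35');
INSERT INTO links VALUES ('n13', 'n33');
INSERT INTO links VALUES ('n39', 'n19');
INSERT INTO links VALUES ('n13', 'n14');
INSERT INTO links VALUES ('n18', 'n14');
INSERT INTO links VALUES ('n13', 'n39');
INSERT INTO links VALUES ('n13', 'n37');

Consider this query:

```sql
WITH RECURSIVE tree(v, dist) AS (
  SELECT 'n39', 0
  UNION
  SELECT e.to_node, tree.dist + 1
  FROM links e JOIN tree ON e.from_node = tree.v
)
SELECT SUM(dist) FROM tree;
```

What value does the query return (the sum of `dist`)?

Base: (n39, dist=0).
Iteration 1: edges from {n39} -> (n19, dist=1).
Iteration 2: edges from {n19} -> (n33, dist=2).
Iteration 3: no outgoing edges from {n33}; recursion stops.
SUM(dist) = 0 + 1 + 2 = 3.

3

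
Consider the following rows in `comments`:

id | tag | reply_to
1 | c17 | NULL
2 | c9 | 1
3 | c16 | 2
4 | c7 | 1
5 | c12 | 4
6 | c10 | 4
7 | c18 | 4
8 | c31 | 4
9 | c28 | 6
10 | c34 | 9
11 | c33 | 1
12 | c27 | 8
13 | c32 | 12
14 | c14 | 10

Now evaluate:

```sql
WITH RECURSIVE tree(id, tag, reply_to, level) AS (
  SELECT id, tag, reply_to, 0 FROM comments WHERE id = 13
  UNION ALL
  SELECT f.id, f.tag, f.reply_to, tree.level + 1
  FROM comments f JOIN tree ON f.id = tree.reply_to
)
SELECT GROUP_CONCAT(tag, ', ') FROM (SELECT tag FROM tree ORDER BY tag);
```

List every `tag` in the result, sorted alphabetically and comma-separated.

c17, c27, c31, c32, c7

Base: id=13 (c32), reply_to=12, level 0.
Iteration 1: join on id=12 -> c27 (id 12, reply_to=8, level 1).
Iteration 2: join on id=8 -> c31 (id 8, reply_to=4, level 2).
Iteration 3: join on id=4 -> c7 (id 4, reply_to=1, level 3).
Iteration 4: join on id=1 -> c17 (id 1, reply_to=NULL, level 4).
Iteration 5: reply_to is NULL; no match; recursion stops.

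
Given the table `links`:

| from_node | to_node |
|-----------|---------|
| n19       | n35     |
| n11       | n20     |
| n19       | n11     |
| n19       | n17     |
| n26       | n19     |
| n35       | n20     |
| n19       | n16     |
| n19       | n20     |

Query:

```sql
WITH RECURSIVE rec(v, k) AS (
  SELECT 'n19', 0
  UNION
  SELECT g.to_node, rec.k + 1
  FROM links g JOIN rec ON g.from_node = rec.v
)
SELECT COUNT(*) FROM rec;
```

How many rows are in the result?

Base: (n19, k=0).
Iteration 1: edges from {n19} -> (n11, k=1), (n16, k=1), (n17, k=1), (n20, k=1), (n35, k=1).
Iteration 2: edges from {n11,n16,n17,n20,n35} -> (n20, k=2). [UNION drops 1 duplicate row(s)]
Iteration 3: no outgoing edges from {n20}; recursion stops.
Total rows emitted: 7.

7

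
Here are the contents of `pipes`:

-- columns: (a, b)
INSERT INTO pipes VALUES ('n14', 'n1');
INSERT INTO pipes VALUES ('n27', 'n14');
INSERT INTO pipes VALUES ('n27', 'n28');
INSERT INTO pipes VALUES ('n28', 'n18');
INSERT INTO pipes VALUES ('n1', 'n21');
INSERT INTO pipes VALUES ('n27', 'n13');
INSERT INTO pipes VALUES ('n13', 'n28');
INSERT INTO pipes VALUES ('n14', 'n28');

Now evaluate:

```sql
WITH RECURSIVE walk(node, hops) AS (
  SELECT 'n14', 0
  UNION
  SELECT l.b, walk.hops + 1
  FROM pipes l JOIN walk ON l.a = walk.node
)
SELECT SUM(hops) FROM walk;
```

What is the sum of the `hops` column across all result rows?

Base: (n14, hops=0).
Iteration 1: edges from {n14} -> (n1, hops=1), (n28, hops=1).
Iteration 2: edges from {n1,n28} -> (n18, hops=2), (n21, hops=2).
Iteration 3: no outgoing edges from {n18,n21}; recursion stops.
SUM(hops) = 0 + 1 + 1 + 2 + 2 = 6.

6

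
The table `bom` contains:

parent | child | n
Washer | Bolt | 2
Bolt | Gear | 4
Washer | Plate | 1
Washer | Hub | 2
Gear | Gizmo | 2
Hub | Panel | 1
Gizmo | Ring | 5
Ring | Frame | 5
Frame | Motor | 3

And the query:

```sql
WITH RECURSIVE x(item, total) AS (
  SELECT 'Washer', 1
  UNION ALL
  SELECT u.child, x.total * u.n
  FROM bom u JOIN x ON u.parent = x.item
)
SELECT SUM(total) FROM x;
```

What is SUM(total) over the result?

1712

Base: (Washer, total=1).
Iteration 1: components of {Washer} -> Bolt = 1*2 = 2, Hub = 1*2 = 2, Plate = 1*1 = 1.
Iteration 2: components of {Bolt,Hub,Plate} -> Gear = 2*4 = 8, Panel = 2*1 = 2.
Iteration 3: components of {Gear,Panel} -> Gizmo = 8*2 = 16.
Iteration 4: components of {Gizmo} -> Ring = 16*5 = 80.
Iteration 5: components of {Ring} -> Frame = 80*5 = 400.
Iteration 6: components of {Frame} -> Motor = 400*3 = 1200.
Iteration 7: no further components; recursion stops.
SUM(total) = 1 + 2 + 1 + 2 + 8 + 2 + 16 + 80 + 400 + 1200 = 1712.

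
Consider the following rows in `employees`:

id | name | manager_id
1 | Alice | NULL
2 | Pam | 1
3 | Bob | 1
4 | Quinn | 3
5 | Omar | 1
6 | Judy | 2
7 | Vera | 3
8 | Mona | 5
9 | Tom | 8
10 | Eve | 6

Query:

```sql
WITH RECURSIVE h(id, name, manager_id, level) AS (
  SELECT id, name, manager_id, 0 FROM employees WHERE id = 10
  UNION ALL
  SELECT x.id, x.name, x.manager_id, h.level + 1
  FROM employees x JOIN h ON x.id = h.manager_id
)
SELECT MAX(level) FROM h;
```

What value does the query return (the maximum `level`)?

Base: id=10 (Eve), manager_id=6, level 0.
Iteration 1: join on id=6 -> Judy (id 6, manager_id=2, level 1).
Iteration 2: join on id=2 -> Pam (id 2, manager_id=1, level 2).
Iteration 3: join on id=1 -> Alice (id 1, manager_id=NULL, level 3).
Iteration 4: manager_id is NULL; no match; recursion stops.
level values: 0, 1, 2, 3; the maximum is 3.

3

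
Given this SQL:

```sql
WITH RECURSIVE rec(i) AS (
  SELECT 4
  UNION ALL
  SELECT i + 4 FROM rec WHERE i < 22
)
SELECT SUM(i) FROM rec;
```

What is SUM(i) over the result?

Base: i=4.
Iteration 1: 4 < 22 holds -> i = 4 + 4 = 8.
Iteration 2: 8 < 22 holds -> i = 8 + 4 = 12.
Iteration 3: 12 < 22 holds -> i = 12 + 4 = 16.
Iteration 4: 16 < 22 holds -> i = 16 + 4 = 20.
Iteration 5: 20 < 22 holds -> i = 20 + 4 = 24.
Iteration 6: 24 < 22 fails; recursion stops.
SUM(i) = 4 + 8 + 12 + 16 + 20 + 24 = 84.

84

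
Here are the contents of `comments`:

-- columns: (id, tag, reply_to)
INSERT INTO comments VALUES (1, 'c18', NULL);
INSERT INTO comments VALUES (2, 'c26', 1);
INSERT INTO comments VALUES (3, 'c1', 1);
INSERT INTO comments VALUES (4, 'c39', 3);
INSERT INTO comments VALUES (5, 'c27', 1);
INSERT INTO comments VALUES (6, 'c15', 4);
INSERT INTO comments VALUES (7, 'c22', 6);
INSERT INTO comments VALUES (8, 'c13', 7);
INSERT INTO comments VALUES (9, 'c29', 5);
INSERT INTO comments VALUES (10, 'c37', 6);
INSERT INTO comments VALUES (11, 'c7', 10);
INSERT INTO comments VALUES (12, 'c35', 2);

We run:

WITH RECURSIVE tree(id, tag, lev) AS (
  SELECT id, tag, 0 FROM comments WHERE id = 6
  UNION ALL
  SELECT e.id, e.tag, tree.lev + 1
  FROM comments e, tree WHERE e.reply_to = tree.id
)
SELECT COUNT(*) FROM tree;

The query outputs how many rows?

5

Base: id=6 (c15) at lev 0.
Iteration 1: rows with reply_to in {6} -> c22 (id 7, lev 1), c37 (id 10, lev 1).
Iteration 2: rows with reply_to in {7,10} -> c13 (id 8, lev 2), c7 (id 11, lev 2).
Iteration 3: no rows with reply_to in {8,11}; recursion stops.
Total rows emitted: 5.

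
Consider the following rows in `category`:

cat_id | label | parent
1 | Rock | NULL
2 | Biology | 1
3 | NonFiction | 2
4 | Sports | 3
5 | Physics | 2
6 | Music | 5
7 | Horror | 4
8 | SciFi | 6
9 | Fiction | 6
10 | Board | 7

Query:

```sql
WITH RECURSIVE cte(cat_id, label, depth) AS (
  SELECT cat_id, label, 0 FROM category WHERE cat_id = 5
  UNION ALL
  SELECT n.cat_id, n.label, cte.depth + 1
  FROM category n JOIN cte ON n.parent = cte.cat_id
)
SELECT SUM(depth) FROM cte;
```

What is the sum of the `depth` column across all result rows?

Base: cat_id=5 (Physics) at depth 0.
Iteration 1: rows with parent in {5} -> Music (id 6, depth 1).
Iteration 2: rows with parent in {6} -> SciFi (id 8, depth 2), Fiction (id 9, depth 2).
Iteration 3: no rows with parent in {8,9}; recursion stops.
SUM(depth) = 0 + 1 + 2 + 2 = 5.

5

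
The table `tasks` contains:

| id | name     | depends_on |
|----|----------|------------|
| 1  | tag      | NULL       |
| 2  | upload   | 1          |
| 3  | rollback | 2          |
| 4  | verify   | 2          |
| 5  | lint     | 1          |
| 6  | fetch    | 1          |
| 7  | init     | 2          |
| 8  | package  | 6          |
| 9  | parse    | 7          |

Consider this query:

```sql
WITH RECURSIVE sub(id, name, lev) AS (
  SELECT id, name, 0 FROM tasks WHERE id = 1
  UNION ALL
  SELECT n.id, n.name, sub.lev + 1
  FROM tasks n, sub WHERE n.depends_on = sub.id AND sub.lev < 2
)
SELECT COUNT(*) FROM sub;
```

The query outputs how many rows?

Base: id=1 (tag) at lev 0.
Iteration 1: rows with depends_on in {1} -> upload (id 2, lev 1), lint (id 5, lev 1), fetch (id 6, lev 1).
Iteration 2: rows with depends_on in {2,5,6} -> rollback (id 3, lev 2), verify (id 4, lev 2), init (id 7, lev 2), package (id 8, lev 2).
Iteration 3: lev < 2 fails for all current rows; recursion stops.
Total rows emitted: 8.

8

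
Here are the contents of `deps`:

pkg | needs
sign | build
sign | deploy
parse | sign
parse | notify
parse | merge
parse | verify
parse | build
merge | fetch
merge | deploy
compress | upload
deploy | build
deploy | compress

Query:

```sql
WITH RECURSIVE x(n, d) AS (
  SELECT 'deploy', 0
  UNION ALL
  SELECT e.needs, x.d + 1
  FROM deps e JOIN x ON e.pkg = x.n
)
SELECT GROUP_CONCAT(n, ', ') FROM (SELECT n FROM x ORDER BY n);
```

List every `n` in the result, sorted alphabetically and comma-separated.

build, compress, deploy, upload

Base: (deploy, d=0).
Iteration 1: edges from {deploy} -> (build, d=1), (compress, d=1).
Iteration 2: edges from {build,compress} -> (upload, d=2).
Iteration 3: no outgoing edges from {upload}; recursion stops.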